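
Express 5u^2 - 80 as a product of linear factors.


Roots satisfy r1 + r2 = -b/a = 0 and r1*r2 = c/a = -16.
So r1 = 4, r2 = -4.
5u^2 - 80 = 5(u - r1)(u - r2) = 5(u - 4)(u + 4)


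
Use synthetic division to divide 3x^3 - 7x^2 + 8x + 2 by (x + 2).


Synthetic division with c = -2. Coefficients: 3, -7, 8, 2
Bring down 3.
  3 * -2 = -6; -6 - 7 = -13
  -13 * -2 = 26; 26 + 8 = 34
  34 * -2 = -68; -68 + 2 = -66
Quotient: 3x^2 - 13x + 34, Remainder: -66


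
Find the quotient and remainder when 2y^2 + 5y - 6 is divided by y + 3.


(2y^2 + 5y - 6) / (y + 3)
Step 1: 2y * (y + 3) = 2y^2 + 6y; subtract.
Step 2: -1 * (y + 3) = -y - 3; subtract.
Quotient: 2y - 1, Remainder: -3


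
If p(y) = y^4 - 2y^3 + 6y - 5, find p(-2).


Using direct substitution:
  1 * (-2)^4 = 16
  -2 * (-2)^3 = 16
  0 * (-2)^2 = 0
  6 * (-2)^1 = -12
  constant: -5
Sum = 16 + 16 + 0 - 12 - 5 = 15


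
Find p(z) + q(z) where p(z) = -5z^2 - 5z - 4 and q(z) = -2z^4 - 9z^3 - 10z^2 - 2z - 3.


Align terms by degree and add:
  -5z^2 - 5z - 4
  -2z^4 - 9z^3 - 10z^2 - 2z - 3
= -2z^4 - 9z^3 - 15z^2 - 7z - 7


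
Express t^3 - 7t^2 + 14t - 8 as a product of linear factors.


Try integer roots (divisors of -8). t=2: p(2)=0.
Divide out (t - 2): quotient is t^2 - 5t + 4.
Factor the quadratic: (t - 1)(t - 4)
Result: (t - 2)(t - 1)(t - 4)


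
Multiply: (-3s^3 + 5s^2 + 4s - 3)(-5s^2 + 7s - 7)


Distribute each term of the first polynomial:
  (-3s^3)(-5s^2 + 7s - 7) = 15s^5 - 21s^4 + 21s^3
  (5s^2)(-5s^2 + 7s - 7) = -25s^4 + 35s^3 - 35s^2
  (4s)(-5s^2 + 7s - 7) = -20s^3 + 28s^2 - 28s
  (-3)(-5s^2 + 7s - 7) = 15s^2 - 21s + 21
Sum: 15s^5 - 46s^4 + 36s^3 + 8s^2 - 49s + 21


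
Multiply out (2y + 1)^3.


Expand (2y + 1)^3 by repeated multiplication:
  (2y + 1)^2 = 4y^2 + 4y + 1
= 8y^3 + 12y^2 + 6y + 1


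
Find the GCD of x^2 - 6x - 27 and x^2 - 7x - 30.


Factor each:
  x^2 - 6x - 27 = (x + 3)(x - 9)
  x^2 - 7x - 30 = (x + 3)(x - 10)
Common monic factor: x + 3


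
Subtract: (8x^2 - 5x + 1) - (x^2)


Distribute the minus sign:
  (8x^2 - 5x + 1)
- (x^2)
Negate second polynomial: -x^2
Add: 7x^2 - 5x + 1


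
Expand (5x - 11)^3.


Expand (5x - 11)^3 by repeated multiplication:
  (5x - 11)^2 = 25x^2 - 110x + 121
= 125x^3 - 825x^2 + 1815x - 1331


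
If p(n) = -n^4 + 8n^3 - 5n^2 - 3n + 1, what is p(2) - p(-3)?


p(2) = 23
p(-3) = -332
p(2) - p(-3) = 23 + 332 = 355


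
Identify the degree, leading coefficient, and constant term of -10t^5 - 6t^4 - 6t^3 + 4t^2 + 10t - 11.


Highest power of t is 5, with coefficient -10. Constant term is -11.
Degree = 5, leading coefficient = -10, constant term = -11


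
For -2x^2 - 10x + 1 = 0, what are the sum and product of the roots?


For ax^2+bx+c=0: sum = -b/a, product = c/a.
a=-2, b=-10, c=1
Sum = -(-10)/-2 = -5
Product = (1)/-2 = -1/2


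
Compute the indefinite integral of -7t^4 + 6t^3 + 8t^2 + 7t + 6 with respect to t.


Reverse power rule on each term:
  ∫ -7t^4 dt = -(7/5)t^5
  ∫ 6t^3 dt = (3/2)t^4
  ∫ 8t^2 dt = (8/3)t^3
  ∫ 7t dt = (7/2)t^2
  ∫ 6 dt = 6t
F(t) = -(7/5)t^5 + (3/2)t^4 + (8/3)t^3 + (7/2)t^2 + 6t + C


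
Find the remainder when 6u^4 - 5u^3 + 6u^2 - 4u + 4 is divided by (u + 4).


By the Remainder Theorem, the remainder equals p(-4):
  6*(-4)^4 = 1536
  -5*(-4)^3 = 320
  6*(-4)^2 = 96
  -4*(-4)^1 = 16
  constant: 4
Sum: 1536 + 320 + 96 + 16 + 4 = 1972


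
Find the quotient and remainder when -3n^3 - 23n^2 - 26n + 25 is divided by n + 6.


(-3n^3 - 23n^2 - 26n + 25) / (n + 6)
Step 1: -3n^2 * (n + 6) = -3n^3 - 18n^2; subtract.
Step 2: -5n * (n + 6) = -5n^2 - 30n; subtract.
Step 3: 4 * (n + 6) = 4n + 24; subtract.
Quotient: -3n^2 - 5n + 4, Remainder: 1


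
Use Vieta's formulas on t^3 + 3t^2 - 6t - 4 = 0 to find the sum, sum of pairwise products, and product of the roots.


Monic cubic t^3+bt^2+ct+d=0: sum=-b, pairwise sum=c, product=-d.
b=3, c=-6, d=-4
r1+r2+r3 = -3
r1r2+r1r3+r2r3 = -6
r1r2r3 = 4


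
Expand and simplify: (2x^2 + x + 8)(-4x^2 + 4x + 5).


Distribute each term of the first polynomial:
  (2x^2)(-4x^2 + 4x + 5) = -8x^4 + 8x^3 + 10x^2
  (x)(-4x^2 + 4x + 5) = -4x^3 + 4x^2 + 5x
  (8)(-4x^2 + 4x + 5) = -32x^2 + 32x + 40
Sum: -8x^4 + 4x^3 - 18x^2 + 37x + 40


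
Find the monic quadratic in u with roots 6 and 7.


p(u) = (u - 6)(u - 7)
Expand: u^2 - 13u + 42


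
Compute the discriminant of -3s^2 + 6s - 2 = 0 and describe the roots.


D = b^2 - 4ac = (6)^2 - 4(-3)(-2) = 36 - 24 = 12
Since D > 0: two distinct irrational roots


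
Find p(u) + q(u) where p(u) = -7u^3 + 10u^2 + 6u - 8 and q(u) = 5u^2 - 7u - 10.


Align terms by degree and add:
  -7u^3 + 10u^2 + 6u - 8
+ 5u^2 - 7u - 10
= -7u^3 + 15u^2 - u - 18


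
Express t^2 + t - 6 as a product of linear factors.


Roots satisfy r1 + r2 = -b/a = -1 and r1*r2 = c/a = -6.
So r1 = 2, r2 = -3.
t^2 + t - 6 = (t - r1)(t - r2) = (t - 2)(t + 3)


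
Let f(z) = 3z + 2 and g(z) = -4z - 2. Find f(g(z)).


Substitute g(z) into f:
f(g(z)) = 3*(-4z - 2) + 2
Expand and combine: -12z - 4


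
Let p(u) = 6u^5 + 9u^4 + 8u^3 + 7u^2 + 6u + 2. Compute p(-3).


Using direct substitution:
  6 * (-3)^5 = -1458
  9 * (-3)^4 = 729
  8 * (-3)^3 = -216
  7 * (-3)^2 = 63
  6 * (-3)^1 = -18
  constant: 2
Sum = -1458 + 729 - 216 + 63 - 18 + 2 = -898


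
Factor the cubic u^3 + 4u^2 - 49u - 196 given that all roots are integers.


Try integer roots (divisors of -196). u=-7: p(-7)=0.
Divide out (u + 7): quotient is u^2 - 3u - 28.
Factor the quadratic: (u + 4)(u - 7)
Result: (u + 7)(u + 4)(u - 7)


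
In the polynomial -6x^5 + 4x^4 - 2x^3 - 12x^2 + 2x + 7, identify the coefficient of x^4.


Read off the coefficient of x^4: 4


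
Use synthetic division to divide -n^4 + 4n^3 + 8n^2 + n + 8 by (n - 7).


Synthetic division with c = 7. Coefficients: -1, 4, 8, 1, 8
Bring down -1.
  -1 * 7 = -7; -7 + 4 = -3
  -3 * 7 = -21; -21 + 8 = -13
  -13 * 7 = -91; -91 + 1 = -90
  -90 * 7 = -630; -630 + 8 = -622
Quotient: -n^3 - 3n^2 - 13n - 90, Remainder: -622


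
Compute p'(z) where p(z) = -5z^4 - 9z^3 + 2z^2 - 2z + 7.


Apply the power rule term by term:
  d/dz(-5z^4) = -20z^3
  d/dz(-9z^3) = -27z^2
  d/dz(2z^2) = 4z
  d/dz(-2z) = -2
  d/dz(7) = 0
p'(z) = -20z^3 - 27z^2 + 4z - 2


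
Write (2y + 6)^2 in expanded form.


Expand (2y + 6)^2 by repeated multiplication:
= 4y^2 + 24y + 36


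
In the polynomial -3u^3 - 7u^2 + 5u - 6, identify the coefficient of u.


Read off the coefficient of u: 5


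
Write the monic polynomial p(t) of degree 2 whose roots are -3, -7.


p(t) = (t + 3)(t + 7)
Expand: t^2 + 10t + 21


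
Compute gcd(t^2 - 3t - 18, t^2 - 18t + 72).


Factor each:
  t^2 - 3t - 18 = (t - 6)(t + 3)
  t^2 - 18t + 72 = (t - 6)(t - 12)
Common monic factor: t - 6


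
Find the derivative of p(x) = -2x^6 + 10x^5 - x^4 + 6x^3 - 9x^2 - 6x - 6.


Apply the power rule term by term:
  d/dx(-2x^6) = -12x^5
  d/dx(10x^5) = 50x^4
  d/dx(-x^4) = -4x^3
  d/dx(6x^3) = 18x^2
  d/dx(-9x^2) = -18x
  d/dx(-6x) = -6
  d/dx(-6) = 0
p'(x) = -12x^5 + 50x^4 - 4x^3 + 18x^2 - 18x - 6


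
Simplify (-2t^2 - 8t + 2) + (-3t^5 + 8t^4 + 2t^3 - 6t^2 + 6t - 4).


Align terms by degree and add:
  -2t^2 - 8t + 2
  -3t^5 + 8t^4 + 2t^3 - 6t^2 + 6t - 4
= -3t^5 + 8t^4 + 2t^3 - 8t^2 - 2t - 2


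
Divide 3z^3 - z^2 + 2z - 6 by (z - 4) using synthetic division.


Synthetic division with c = 4. Coefficients: 3, -1, 2, -6
Bring down 3.
  3 * 4 = 12; 12 - 1 = 11
  11 * 4 = 44; 44 + 2 = 46
  46 * 4 = 184; 184 - 6 = 178
Quotient: 3z^2 + 11z + 46, Remainder: 178


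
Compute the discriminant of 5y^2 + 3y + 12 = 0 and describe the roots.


D = b^2 - 4ac = (3)^2 - 4(5)(12) = 9 - 240 = -231
Since D < 0: two complex conjugate roots (no real roots)


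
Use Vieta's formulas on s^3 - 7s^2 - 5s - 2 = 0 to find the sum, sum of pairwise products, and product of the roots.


Monic cubic s^3+bs^2+cs+d=0: sum=-b, pairwise sum=c, product=-d.
b=-7, c=-5, d=-2
r1+r2+r3 = 7
r1r2+r1r3+r2r3 = -5
r1r2r3 = 2


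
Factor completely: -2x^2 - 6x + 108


Roots satisfy r1 + r2 = -b/a = -3 and r1*r2 = c/a = -54.
So r1 = -9, r2 = 6.
-2x^2 - 6x + 108 = -2(x - r1)(x - r2) = -2(x + 9)(x - 6)


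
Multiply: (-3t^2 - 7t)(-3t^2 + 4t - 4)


Distribute each term of the first polynomial:
  (-3t^2)(-3t^2 + 4t - 4) = 9t^4 - 12t^3 + 12t^2
  (-7t)(-3t^2 + 4t - 4) = 21t^3 - 28t^2 + 28t
Sum: 9t^4 + 9t^3 - 16t^2 + 28t


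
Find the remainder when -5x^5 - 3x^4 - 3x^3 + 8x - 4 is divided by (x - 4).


By the Remainder Theorem, the remainder equals p(4):
  -5*(4)^5 = -5120
  -3*(4)^4 = -768
  -3*(4)^3 = -192
  0*(4)^2 = 0
  8*(4)^1 = 32
  constant: -4
Sum: -5120 - 768 - 192 + 0 + 32 - 4 = -6052


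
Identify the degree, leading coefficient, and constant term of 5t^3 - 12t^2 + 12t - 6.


Highest power of t is 3, with coefficient 5. Constant term is -6.
Degree = 3, leading coefficient = 5, constant term = -6


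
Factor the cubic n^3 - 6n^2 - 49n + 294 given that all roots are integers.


Try integer roots (divisors of 294). n=6: p(6)=0.
Divide out (n - 6): quotient is n^2 - 49.
Factor the quadratic: (n + 7)(n - 7)
Result: (n - 6)(n + 7)(n - 7)


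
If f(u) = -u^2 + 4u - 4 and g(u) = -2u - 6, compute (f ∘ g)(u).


Substitute g(u) into f:
f(g(u)) = -1*(-2u - 6)^2 + 4*(-2u - 6) + (-4)
(-2u - 6)^2 = 4u^2 + 24u + 36
Expand and combine: -4u^2 - 32u - 64


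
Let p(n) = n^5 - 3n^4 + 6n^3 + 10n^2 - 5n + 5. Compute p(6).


Using direct substitution:
  1 * (6)^5 = 7776
  -3 * (6)^4 = -3888
  6 * (6)^3 = 1296
  10 * (6)^2 = 360
  -5 * (6)^1 = -30
  constant: 5
Sum = 7776 - 3888 + 1296 + 360 - 30 + 5 = 5519


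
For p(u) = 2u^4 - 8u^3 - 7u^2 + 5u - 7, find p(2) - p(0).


p(2) = -57
p(0) = -7
p(2) - p(0) = -57 + 7 = -50


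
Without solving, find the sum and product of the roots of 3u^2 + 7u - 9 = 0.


For au^2+bu+c=0: sum = -b/a, product = c/a.
a=3, b=7, c=-9
Sum = -(7)/3 = -7/3
Product = (-9)/3 = -3


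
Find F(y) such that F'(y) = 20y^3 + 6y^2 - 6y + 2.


Reverse power rule on each term:
  ∫ 20y^3 dy = 5y^4
  ∫ 6y^2 dy = 2y^3
  ∫ -6y dy = -3y^2
  ∫ 2 dy = 2y
F(y) = 5y^4 + 2y^3 - 3y^2 + 2y + C


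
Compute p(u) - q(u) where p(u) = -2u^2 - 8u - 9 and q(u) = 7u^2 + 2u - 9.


Distribute the minus sign:
  (-2u^2 - 8u - 9)
- (7u^2 + 2u - 9)
Negate second polynomial: -7u^2 - 2u + 9
Add: -9u^2 - 10u


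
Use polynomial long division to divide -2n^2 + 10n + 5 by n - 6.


(-2n^2 + 10n + 5) / (n - 6)
Step 1: -2n * (n - 6) = -2n^2 + 12n; subtract.
Step 2: -2 * (n - 6) = -2n + 12; subtract.
Quotient: -2n - 2, Remainder: -7


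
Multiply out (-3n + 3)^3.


Expand (-3n + 3)^3 by repeated multiplication:
  (-3n + 3)^2 = 9n^2 - 18n + 9
= -27n^3 + 81n^2 - 81n + 27


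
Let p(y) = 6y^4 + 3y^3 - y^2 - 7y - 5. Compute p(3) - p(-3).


p(3) = 532
p(-3) = 412
p(3) - p(-3) = 532 - 412 = 120


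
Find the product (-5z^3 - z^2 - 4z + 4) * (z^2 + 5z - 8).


Distribute each term of the first polynomial:
  (-5z^3)(z^2 + 5z - 8) = -5z^5 - 25z^4 + 40z^3
  (-z^2)(z^2 + 5z - 8) = -z^4 - 5z^3 + 8z^2
  (-4z)(z^2 + 5z - 8) = -4z^3 - 20z^2 + 32z
  (4)(z^2 + 5z - 8) = 4z^2 + 20z - 32
Sum: -5z^5 - 26z^4 + 31z^3 - 8z^2 + 52z - 32


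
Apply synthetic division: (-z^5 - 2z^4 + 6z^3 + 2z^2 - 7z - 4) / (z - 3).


Synthetic division with c = 3. Coefficients: -1, -2, 6, 2, -7, -4
Bring down -1.
  -1 * 3 = -3; -3 - 2 = -5
  -5 * 3 = -15; -15 + 6 = -9
  -9 * 3 = -27; -27 + 2 = -25
  -25 * 3 = -75; -75 - 7 = -82
  -82 * 3 = -246; -246 - 4 = -250
Quotient: -z^4 - 5z^3 - 9z^2 - 25z - 82, Remainder: -250


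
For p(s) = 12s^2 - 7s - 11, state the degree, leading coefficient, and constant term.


Highest power of s is 2, with coefficient 12. Constant term is -11.
Degree = 2, leading coefficient = 12, constant term = -11


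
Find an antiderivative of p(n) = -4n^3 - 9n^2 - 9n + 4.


Reverse power rule on each term:
  ∫ -4n^3 dn = -n^4
  ∫ -9n^2 dn = -3n^3
  ∫ -9n dn = -(9/2)n^2
  ∫ 4 dn = 4n
F(n) = -n^4 - 3n^3 - (9/2)n^2 + 4n + C


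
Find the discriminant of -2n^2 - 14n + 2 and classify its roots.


D = b^2 - 4ac = (-14)^2 - 4(-2)(2) = 196 + 16 = 212
Since D > 0: two distinct irrational roots


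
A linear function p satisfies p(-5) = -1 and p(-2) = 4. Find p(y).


p(y) = my + b. Using p(-5)=-1, p(-2)=4:
m = (-1 - 4)/(-5 + 2) = -5/-3 = 5/3
b = -1 - m*(-5) = -1 + 25/3 = 22/3
p(y) = (5/3)y + (22/3)


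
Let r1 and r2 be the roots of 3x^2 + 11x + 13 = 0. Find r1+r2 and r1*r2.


For ax^2+bx+c=0: sum = -b/a, product = c/a.
a=3, b=11, c=13
Sum = -(11)/3 = -11/3
Product = (13)/3 = 13/3


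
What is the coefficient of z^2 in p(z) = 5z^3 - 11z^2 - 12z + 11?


Read off the coefficient of z^2: -11


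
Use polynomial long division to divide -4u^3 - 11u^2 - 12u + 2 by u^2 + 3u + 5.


(-4u^3 - 11u^2 - 12u + 2) / (u^2 + 3u + 5)
Step 1: -4u * (u^2 + 3u + 5) = -4u^3 - 12u^2 - 20u; subtract.
Step 2: 1 * (u^2 + 3u + 5) = u^2 + 3u + 5; subtract.
Quotient: -4u + 1, Remainder: 5u - 3


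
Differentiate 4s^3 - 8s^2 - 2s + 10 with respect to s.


Apply the power rule term by term:
  d/ds(4s^3) = 12s^2
  d/ds(-8s^2) = -16s
  d/ds(-2s) = -2
  d/ds(10) = 0
p'(s) = 12s^2 - 16s - 2


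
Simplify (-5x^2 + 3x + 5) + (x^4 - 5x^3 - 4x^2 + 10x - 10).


Align terms by degree and add:
  -5x^2 + 3x + 5
+ x^4 - 5x^3 - 4x^2 + 10x - 10
= x^4 - 5x^3 - 9x^2 + 13x - 5


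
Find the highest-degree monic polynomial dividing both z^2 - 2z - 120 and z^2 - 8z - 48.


Factor each:
  z^2 - 2z - 120 = (z - 12)(z + 10)
  z^2 - 8z - 48 = (z - 12)(z + 4)
Common monic factor: z - 12


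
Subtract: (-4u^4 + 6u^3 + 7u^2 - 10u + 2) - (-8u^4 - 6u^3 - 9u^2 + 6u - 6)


Distribute the minus sign:
  (-4u^4 + 6u^3 + 7u^2 - 10u + 2)
- (-8u^4 - 6u^3 - 9u^2 + 6u - 6)
Negate second polynomial: 8u^4 + 6u^3 + 9u^2 - 6u + 6
Add: 4u^4 + 12u^3 + 16u^2 - 16u + 8


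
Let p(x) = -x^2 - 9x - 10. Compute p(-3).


Using direct substitution:
  -1 * (-3)^2 = -9
  -9 * (-3)^1 = 27
  constant: -10
Sum = -9 + 27 - 10 = 8


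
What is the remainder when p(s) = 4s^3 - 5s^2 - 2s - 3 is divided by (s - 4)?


By the Remainder Theorem, the remainder equals p(4):
  4*(4)^3 = 256
  -5*(4)^2 = -80
  -2*(4)^1 = -8
  constant: -3
Sum: 256 - 80 - 8 - 3 = 165


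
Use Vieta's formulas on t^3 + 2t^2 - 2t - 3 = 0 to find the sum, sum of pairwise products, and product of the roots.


Monic cubic t^3+bt^2+ct+d=0: sum=-b, pairwise sum=c, product=-d.
b=2, c=-2, d=-3
r1+r2+r3 = -2
r1r2+r1r3+r2r3 = -2
r1r2r3 = 3


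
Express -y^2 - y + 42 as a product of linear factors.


Roots satisfy r1 + r2 = -b/a = -1 and r1*r2 = c/a = -42.
So r1 = 6, r2 = -7.
-y^2 - y + 42 = -(y - r1)(y - r2) = -(y - 6)(y + 7)


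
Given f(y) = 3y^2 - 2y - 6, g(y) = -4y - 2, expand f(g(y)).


Substitute g(y) into f:
f(g(y)) = 3*(-4y - 2)^2 + (-2)*(-4y - 2) + (-6)
(-4y - 2)^2 = 16y^2 + 16y + 4
Expand and combine: 48y^2 + 56y + 10


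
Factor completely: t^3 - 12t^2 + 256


Try integer roots (divisors of 256). t=8: p(8)=0.
Divide out (t - 8): quotient is t^2 - 4t - 32.
Factor the quadratic: (t + 4)(t - 8)
Result: (t - 8)(t + 4)(t - 8)


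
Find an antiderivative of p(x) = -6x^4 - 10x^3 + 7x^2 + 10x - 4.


Reverse power rule on each term:
  ∫ -6x^4 dx = -(6/5)x^5
  ∫ -10x^3 dx = -(5/2)x^4
  ∫ 7x^2 dx = (7/3)x^3
  ∫ 10x dx = 5x^2
  ∫ -4 dx = -4x
F(x) = -(6/5)x^5 - (5/2)x^4 + (7/3)x^3 + 5x^2 - 4x + C


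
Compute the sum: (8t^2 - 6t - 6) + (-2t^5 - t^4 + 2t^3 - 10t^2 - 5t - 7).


Align terms by degree and add:
  8t^2 - 6t - 6
  -2t^5 - t^4 + 2t^3 - 10t^2 - 5t - 7
= -2t^5 - t^4 + 2t^3 - 2t^2 - 11t - 13


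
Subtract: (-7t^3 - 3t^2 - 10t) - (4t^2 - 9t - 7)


Distribute the minus sign:
  (-7t^3 - 3t^2 - 10t)
- (4t^2 - 9t - 7)
Negate second polynomial: -4t^2 + 9t + 7
Add: -7t^3 - 7t^2 - t + 7


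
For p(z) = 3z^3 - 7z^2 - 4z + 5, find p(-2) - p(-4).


p(-2) = -39
p(-4) = -283
p(-2) - p(-4) = -39 + 283 = 244


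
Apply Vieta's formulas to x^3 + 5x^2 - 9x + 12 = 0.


Monic cubic x^3+bx^2+cx+d=0: sum=-b, pairwise sum=c, product=-d.
b=5, c=-9, d=12
r1+r2+r3 = -5
r1r2+r1r3+r2r3 = -9
r1r2r3 = -12


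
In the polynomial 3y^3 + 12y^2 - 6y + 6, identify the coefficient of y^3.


Read off the coefficient of y^3: 3


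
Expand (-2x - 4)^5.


Expand (-2x - 4)^5 by repeated multiplication:
  (-2x - 4)^2 = 4x^2 + 16x + 16
  (-2x - 4)^3 = -8x^3 - 48x^2 - 96x - 64
  (-2x - 4)^4 = 16x^4 + 128x^3 + 384x^2 + 512x + 256
= -32x^5 - 320x^4 - 1280x^3 - 2560x^2 - 2560x - 1024


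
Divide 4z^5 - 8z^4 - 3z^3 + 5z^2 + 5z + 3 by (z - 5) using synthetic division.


Synthetic division with c = 5. Coefficients: 4, -8, -3, 5, 5, 3
Bring down 4.
  4 * 5 = 20; 20 - 8 = 12
  12 * 5 = 60; 60 - 3 = 57
  57 * 5 = 285; 285 + 5 = 290
  290 * 5 = 1450; 1450 + 5 = 1455
  1455 * 5 = 7275; 7275 + 3 = 7278
Quotient: 4z^4 + 12z^3 + 57z^2 + 290z + 1455, Remainder: 7278


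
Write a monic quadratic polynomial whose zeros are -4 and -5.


p(y) = (y + 4)(y + 5)
Expand: y^2 + 9y + 20


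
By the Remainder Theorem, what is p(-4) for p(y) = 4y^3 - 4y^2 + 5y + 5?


By the Remainder Theorem, the remainder equals p(-4):
  4*(-4)^3 = -256
  -4*(-4)^2 = -64
  5*(-4)^1 = -20
  constant: 5
Sum: -256 - 64 - 20 + 5 = -335


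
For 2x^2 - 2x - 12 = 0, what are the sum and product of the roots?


For ax^2+bx+c=0: sum = -b/a, product = c/a.
a=2, b=-2, c=-12
Sum = -(-2)/2 = 1
Product = (-12)/2 = -6


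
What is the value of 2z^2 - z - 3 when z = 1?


Using direct substitution:
  2 * (1)^2 = 2
  -1 * (1)^1 = -1
  constant: -3
Sum = 2 - 1 - 3 = -2


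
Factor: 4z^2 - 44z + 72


Roots satisfy r1 + r2 = -b/a = 11 and r1*r2 = c/a = 18.
So r1 = 9, r2 = 2.
4z^2 - 44z + 72 = 4(z - r1)(z - r2) = 4(z - 9)(z - 2)


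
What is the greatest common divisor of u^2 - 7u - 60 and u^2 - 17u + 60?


Factor each:
  u^2 - 7u - 60 = (u - 12)(u + 5)
  u^2 - 17u + 60 = (u - 12)(u - 5)
Common monic factor: u - 12


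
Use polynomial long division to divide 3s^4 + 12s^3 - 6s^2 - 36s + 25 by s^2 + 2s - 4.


(3s^4 + 12s^3 - 6s^2 - 36s + 25) / (s^2 + 2s - 4)
Step 1: 3s^2 * (s^2 + 2s - 4) = 3s^4 + 6s^3 - 12s^2; subtract.
Step 2: 6s * (s^2 + 2s - 4) = 6s^3 + 12s^2 - 24s; subtract.
Step 3: -6 * (s^2 + 2s - 4) = -6s^2 - 12s + 24; subtract.
Quotient: 3s^2 + 6s - 6, Remainder: 1


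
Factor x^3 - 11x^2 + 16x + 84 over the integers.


Try integer roots (divisors of 84). x=6: p(6)=0.
Divide out (x - 6): quotient is x^2 - 5x - 14.
Factor the quadratic: (x - 7)(x + 2)
Result: (x - 6)(x - 7)(x + 2)


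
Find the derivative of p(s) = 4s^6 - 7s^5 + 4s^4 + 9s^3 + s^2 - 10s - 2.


Apply the power rule term by term:
  d/ds(4s^6) = 24s^5
  d/ds(-7s^5) = -35s^4
  d/ds(4s^4) = 16s^3
  d/ds(9s^3) = 27s^2
  d/ds(s^2) = 2s
  d/ds(-10s) = -10
  d/ds(-2) = 0
p'(s) = 24s^5 - 35s^4 + 16s^3 + 27s^2 + 2s - 10


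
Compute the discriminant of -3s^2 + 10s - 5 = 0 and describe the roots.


D = b^2 - 4ac = (10)^2 - 4(-3)(-5) = 100 - 60 = 40
Since D > 0: two distinct irrational roots


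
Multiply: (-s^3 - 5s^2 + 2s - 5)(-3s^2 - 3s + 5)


Distribute each term of the first polynomial:
  (-s^3)(-3s^2 - 3s + 5) = 3s^5 + 3s^4 - 5s^3
  (-5s^2)(-3s^2 - 3s + 5) = 15s^4 + 15s^3 - 25s^2
  (2s)(-3s^2 - 3s + 5) = -6s^3 - 6s^2 + 10s
  (-5)(-3s^2 - 3s + 5) = 15s^2 + 15s - 25
Sum: 3s^5 + 18s^4 + 4s^3 - 16s^2 + 25s - 25


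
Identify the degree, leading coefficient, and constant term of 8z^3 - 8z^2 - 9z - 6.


Highest power of z is 3, with coefficient 8. Constant term is -6.
Degree = 3, leading coefficient = 8, constant term = -6


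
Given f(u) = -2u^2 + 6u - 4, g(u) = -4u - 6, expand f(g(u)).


Substitute g(u) into f:
f(g(u)) = -2*(-4u - 6)^2 + 6*(-4u - 6) + (-4)
(-4u - 6)^2 = 16u^2 + 48u + 36
Expand and combine: -32u^2 - 120u - 112


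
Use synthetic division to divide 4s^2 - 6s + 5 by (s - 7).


Synthetic division with c = 7. Coefficients: 4, -6, 5
Bring down 4.
  4 * 7 = 28; 28 - 6 = 22
  22 * 7 = 154; 154 + 5 = 159
Quotient: 4s + 22, Remainder: 159


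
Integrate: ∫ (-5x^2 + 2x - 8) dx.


Reverse power rule on each term:
  ∫ -5x^2 dx = -(5/3)x^3
  ∫ 2x dx = x^2
  ∫ -8 dx = -8x
F(x) = -(5/3)x^3 + x^2 - 8x + C


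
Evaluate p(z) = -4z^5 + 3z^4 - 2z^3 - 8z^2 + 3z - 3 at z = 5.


Using direct substitution:
  -4 * (5)^5 = -12500
  3 * (5)^4 = 1875
  -2 * (5)^3 = -250
  -8 * (5)^2 = -200
  3 * (5)^1 = 15
  constant: -3
Sum = -12500 + 1875 - 250 - 200 + 15 - 3 = -11063


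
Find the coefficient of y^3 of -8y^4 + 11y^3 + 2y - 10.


Read off the coefficient of y^3: 11


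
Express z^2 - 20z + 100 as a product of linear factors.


Roots satisfy r1 + r2 = -b/a = 20 and r1*r2 = c/a = 100.
So r1 = 10, r2 = 10.
z^2 - 20z + 100 = (z - r1)(z - r2) = (z - 10)(z - 10)


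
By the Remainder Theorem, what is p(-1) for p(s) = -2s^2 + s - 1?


By the Remainder Theorem, the remainder equals p(-1):
  -2*(-1)^2 = -2
  1*(-1)^1 = -1
  constant: -1
Sum: -2 - 1 - 1 = -4


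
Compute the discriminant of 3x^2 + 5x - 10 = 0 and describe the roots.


D = b^2 - 4ac = (5)^2 - 4(3)(-10) = 25 + 120 = 145
Since D > 0: two distinct irrational roots


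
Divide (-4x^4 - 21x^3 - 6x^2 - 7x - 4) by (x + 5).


(-4x^4 - 21x^3 - 6x^2 - 7x - 4) / (x + 5)
Step 1: -4x^3 * (x + 5) = -4x^4 - 20x^3; subtract.
Step 2: -x^2 * (x + 5) = -x^3 - 5x^2; subtract.
Step 3: -x * (x + 5) = -x^2 - 5x; subtract.
Step 4: -2 * (x + 5) = -2x - 10; subtract.
Quotient: -4x^3 - x^2 - x - 2, Remainder: 6


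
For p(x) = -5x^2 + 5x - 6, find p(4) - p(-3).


p(4) = -66
p(-3) = -66
p(4) - p(-3) = -66 + 66 = 0


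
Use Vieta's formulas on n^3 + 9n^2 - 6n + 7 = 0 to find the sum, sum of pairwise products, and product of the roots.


Monic cubic n^3+bn^2+cn+d=0: sum=-b, pairwise sum=c, product=-d.
b=9, c=-6, d=7
r1+r2+r3 = -9
r1r2+r1r3+r2r3 = -6
r1r2r3 = -7


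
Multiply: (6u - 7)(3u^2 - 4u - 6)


Distribute each term of the first polynomial:
  (6u)(3u^2 - 4u - 6) = 18u^3 - 24u^2 - 36u
  (-7)(3u^2 - 4u - 6) = -21u^2 + 28u + 42
Sum: 18u^3 - 45u^2 - 8u + 42


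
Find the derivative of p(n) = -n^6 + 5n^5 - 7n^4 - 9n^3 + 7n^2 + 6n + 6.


Apply the power rule term by term:
  d/dn(-n^6) = -6n^5
  d/dn(5n^5) = 25n^4
  d/dn(-7n^4) = -28n^3
  d/dn(-9n^3) = -27n^2
  d/dn(7n^2) = 14n
  d/dn(6n) = 6
  d/dn(6) = 0
p'(n) = -6n^5 + 25n^4 - 28n^3 - 27n^2 + 14n + 6


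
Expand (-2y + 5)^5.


Expand (-2y + 5)^5 by repeated multiplication:
  (-2y + 5)^2 = 4y^2 - 20y + 25
  (-2y + 5)^3 = -8y^3 + 60y^2 - 150y + 125
  (-2y + 5)^4 = 16y^4 - 160y^3 + 600y^2 - 1000y + 625
= -32y^5 + 400y^4 - 2000y^3 + 5000y^2 - 6250y + 3125


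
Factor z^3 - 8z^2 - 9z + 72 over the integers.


Try integer roots (divisors of 72). z=3: p(3)=0.
Divide out (z - 3): quotient is z^2 - 5z - 24.
Factor the quadratic: (z + 3)(z - 8)
Result: (z - 3)(z + 3)(z - 8)


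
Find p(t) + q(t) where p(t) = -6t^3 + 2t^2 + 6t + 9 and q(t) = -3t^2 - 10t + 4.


Align terms by degree and add:
  -6t^3 + 2t^2 + 6t + 9
  -3t^2 - 10t + 4
= -6t^3 - t^2 - 4t + 13


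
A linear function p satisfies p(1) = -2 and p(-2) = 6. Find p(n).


p(n) = mn + b. Using p(1)=-2, p(-2)=6:
m = (-2 - 6)/(1 + 2) = -8/3 = -8/3
b = -2 - m*(1) = -2 + 8/3 = 2/3
p(n) = -(8/3)n + (2/3)


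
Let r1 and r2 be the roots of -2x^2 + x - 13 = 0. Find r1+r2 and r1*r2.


For ax^2+bx+c=0: sum = -b/a, product = c/a.
a=-2, b=1, c=-13
Sum = -(1)/-2 = 1/2
Product = (-13)/-2 = 13/2


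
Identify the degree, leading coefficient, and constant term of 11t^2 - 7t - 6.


Highest power of t is 2, with coefficient 11. Constant term is -6.
Degree = 2, leading coefficient = 11, constant term = -6


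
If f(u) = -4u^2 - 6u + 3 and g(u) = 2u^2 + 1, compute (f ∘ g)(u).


Substitute g(u) into f:
f(g(u)) = -4*(2u^2 + 1)^2 + (-6)*(2u^2 + 1) + 3
(2u^2 + 1)^2 = 4u^4 + 4u^2 + 1
Expand and combine: -16u^4 - 28u^2 - 7


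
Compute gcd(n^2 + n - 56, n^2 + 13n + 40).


Factor each:
  n^2 + n - 56 = (n + 8)(n - 7)
  n^2 + 13n + 40 = (n + 8)(n + 5)
Common monic factor: n + 8


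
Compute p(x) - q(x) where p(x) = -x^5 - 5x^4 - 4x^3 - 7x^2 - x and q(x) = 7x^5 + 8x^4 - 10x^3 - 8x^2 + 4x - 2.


Distribute the minus sign:
  (-x^5 - 5x^4 - 4x^3 - 7x^2 - x)
- (7x^5 + 8x^4 - 10x^3 - 8x^2 + 4x - 2)
Negate second polynomial: -7x^5 - 8x^4 + 10x^3 + 8x^2 - 4x + 2
Add: -8x^5 - 13x^4 + 6x^3 + x^2 - 5x + 2


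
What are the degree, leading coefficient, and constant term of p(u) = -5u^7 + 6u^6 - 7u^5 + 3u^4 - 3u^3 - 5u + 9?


Highest power of u is 7, with coefficient -5. Constant term is 9.
Degree = 7, leading coefficient = -5, constant term = 9


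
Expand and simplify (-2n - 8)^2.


Expand (-2n - 8)^2 by repeated multiplication:
= 4n^2 + 32n + 64


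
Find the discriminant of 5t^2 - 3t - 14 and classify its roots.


D = b^2 - 4ac = (-3)^2 - 4(5)(-14) = 9 + 280 = 289
Since D > 0: two distinct rational roots


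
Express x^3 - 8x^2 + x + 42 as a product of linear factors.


Try integer roots (divisors of 42). x=7: p(7)=0.
Divide out (x - 7): quotient is x^2 - x - 6.
Factor the quadratic: (x + 2)(x - 3)
Result: (x - 7)(x + 2)(x - 3)


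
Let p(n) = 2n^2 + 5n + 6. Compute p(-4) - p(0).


p(-4) = 18
p(0) = 6
p(-4) - p(0) = 18 - 6 = 12


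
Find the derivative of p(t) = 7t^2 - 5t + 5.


Apply the power rule term by term:
  d/dt(7t^2) = 14t
  d/dt(-5t) = -5
  d/dt(5) = 0
p'(t) = 14t - 5


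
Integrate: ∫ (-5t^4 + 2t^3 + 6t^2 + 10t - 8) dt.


Reverse power rule on each term:
  ∫ -5t^4 dt = -t^5
  ∫ 2t^3 dt = (1/2)t^4
  ∫ 6t^2 dt = 2t^3
  ∫ 10t dt = 5t^2
  ∫ -8 dt = -8t
F(t) = -t^5 + (1/2)t^4 + 2t^3 + 5t^2 - 8t + C


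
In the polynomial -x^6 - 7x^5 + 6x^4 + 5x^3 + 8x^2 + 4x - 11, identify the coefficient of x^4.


Read off the coefficient of x^4: 6


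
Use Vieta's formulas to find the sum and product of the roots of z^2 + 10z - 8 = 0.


For az^2+bz+c=0: sum = -b/a, product = c/a.
a=1, b=10, c=-8
Sum = -(10)/1 = -10
Product = (-8)/1 = -8


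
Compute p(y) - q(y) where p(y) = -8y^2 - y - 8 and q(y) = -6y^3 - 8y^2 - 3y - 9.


Distribute the minus sign:
  (-8y^2 - y - 8)
- (-6y^3 - 8y^2 - 3y - 9)
Negate second polynomial: 6y^3 + 8y^2 + 3y + 9
Add: 6y^3 + 2y + 1


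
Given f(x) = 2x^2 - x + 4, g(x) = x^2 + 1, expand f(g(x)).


Substitute g(x) into f:
f(g(x)) = 2*(x^2 + 1)^2 + (-1)*(x^2 + 1) + 4
(x^2 + 1)^2 = x^4 + 2x^2 + 1
Expand and combine: 2x^4 + 3x^2 + 5


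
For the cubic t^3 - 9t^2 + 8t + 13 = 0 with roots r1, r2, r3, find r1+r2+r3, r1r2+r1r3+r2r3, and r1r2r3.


Monic cubic t^3+bt^2+ct+d=0: sum=-b, pairwise sum=c, product=-d.
b=-9, c=8, d=13
r1+r2+r3 = 9
r1r2+r1r3+r2r3 = 8
r1r2r3 = -13


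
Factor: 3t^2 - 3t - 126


Roots satisfy r1 + r2 = -b/a = 1 and r1*r2 = c/a = -42.
So r1 = 7, r2 = -6.
3t^2 - 3t - 126 = 3(t - r1)(t - r2) = 3(t - 7)(t + 6)


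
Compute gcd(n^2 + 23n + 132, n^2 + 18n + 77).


Factor each:
  n^2 + 23n + 132 = (n + 11)(n + 12)
  n^2 + 18n + 77 = (n + 11)(n + 7)
Common monic factor: n + 11


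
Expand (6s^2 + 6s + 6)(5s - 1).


Distribute each term of the first polynomial:
  (6s^2)(5s - 1) = 30s^3 - 6s^2
  (6s)(5s - 1) = 30s^2 - 6s
  (6)(5s - 1) = 30s - 6
Sum: 30s^3 + 24s^2 + 24s - 6


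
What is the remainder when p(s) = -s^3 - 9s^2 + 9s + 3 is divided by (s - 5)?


By the Remainder Theorem, the remainder equals p(5):
  -1*(5)^3 = -125
  -9*(5)^2 = -225
  9*(5)^1 = 45
  constant: 3
Sum: -125 - 225 + 45 + 3 = -302


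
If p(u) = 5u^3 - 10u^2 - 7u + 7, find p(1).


Using direct substitution:
  5 * (1)^3 = 5
  -10 * (1)^2 = -10
  -7 * (1)^1 = -7
  constant: 7
Sum = 5 - 10 - 7 + 7 = -5


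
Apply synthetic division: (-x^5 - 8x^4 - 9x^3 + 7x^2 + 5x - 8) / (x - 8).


Synthetic division with c = 8. Coefficients: -1, -8, -9, 7, 5, -8
Bring down -1.
  -1 * 8 = -8; -8 - 8 = -16
  -16 * 8 = -128; -128 - 9 = -137
  -137 * 8 = -1096; -1096 + 7 = -1089
  -1089 * 8 = -8712; -8712 + 5 = -8707
  -8707 * 8 = -69656; -69656 - 8 = -69664
Quotient: -x^4 - 16x^3 - 137x^2 - 1089x - 8707, Remainder: -69664


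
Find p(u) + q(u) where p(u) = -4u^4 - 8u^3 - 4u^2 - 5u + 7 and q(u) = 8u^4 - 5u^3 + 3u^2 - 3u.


Align terms by degree and add:
  -4u^4 - 8u^3 - 4u^2 - 5u + 7
+ 8u^4 - 5u^3 + 3u^2 - 3u
= 4u^4 - 13u^3 - u^2 - 8u + 7


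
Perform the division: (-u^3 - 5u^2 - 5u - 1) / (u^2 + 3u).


(-u^3 - 5u^2 - 5u - 1) / (u^2 + 3u)
Step 1: -u * (u^2 + 3u) = -u^3 - 3u^2; subtract.
Step 2: -2 * (u^2 + 3u) = -2u^2 - 6u; subtract.
Quotient: -u - 2, Remainder: u - 1


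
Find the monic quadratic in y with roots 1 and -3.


p(y) = (y - 1)(y + 3)
Expand: y^2 + 2y - 3


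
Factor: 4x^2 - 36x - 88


Roots satisfy r1 + r2 = -b/a = 9 and r1*r2 = c/a = -22.
So r1 = -2, r2 = 11.
4x^2 - 36x - 88 = 4(x - r1)(x - r2) = 4(x + 2)(x - 11)


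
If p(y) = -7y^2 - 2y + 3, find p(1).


Using direct substitution:
  -7 * (1)^2 = -7
  -2 * (1)^1 = -2
  constant: 3
Sum = -7 - 2 + 3 = -6


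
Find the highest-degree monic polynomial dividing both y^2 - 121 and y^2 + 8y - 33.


Factor each:
  y^2 - 121 = (y + 11)(y - 11)
  y^2 + 8y - 33 = (y + 11)(y - 3)
Common monic factor: y + 11


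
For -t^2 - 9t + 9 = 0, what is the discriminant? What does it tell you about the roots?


D = b^2 - 4ac = (-9)^2 - 4(-1)(9) = 81 + 36 = 117
Since D > 0: two distinct irrational roots


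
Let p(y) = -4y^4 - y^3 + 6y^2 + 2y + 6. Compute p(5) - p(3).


p(5) = -2459
p(3) = -285
p(5) - p(3) = -2459 + 285 = -2174


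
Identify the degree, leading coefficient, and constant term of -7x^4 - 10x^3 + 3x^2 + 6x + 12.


Highest power of x is 4, with coefficient -7. Constant term is 12.
Degree = 4, leading coefficient = -7, constant term = 12


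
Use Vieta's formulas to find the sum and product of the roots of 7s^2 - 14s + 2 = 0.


For as^2+bs+c=0: sum = -b/a, product = c/a.
a=7, b=-14, c=2
Sum = -(-14)/7 = 2
Product = (2)/7 = 2/7


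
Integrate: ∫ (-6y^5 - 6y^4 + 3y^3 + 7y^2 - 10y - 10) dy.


Reverse power rule on each term:
  ∫ -6y^5 dy = -y^6
  ∫ -6y^4 dy = -(6/5)y^5
  ∫ 3y^3 dy = (3/4)y^4
  ∫ 7y^2 dy = (7/3)y^3
  ∫ -10y dy = -5y^2
  ∫ -10 dy = -10y
F(y) = -y^6 - (6/5)y^5 + (3/4)y^4 + (7/3)y^3 - 5y^2 - 10y + C


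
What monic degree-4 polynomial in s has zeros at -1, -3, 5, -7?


p(s) = (s + 1)(s + 3)(s - 5)(s + 7)
Expand: s^4 + 6s^3 - 24s^2 - 134s - 105


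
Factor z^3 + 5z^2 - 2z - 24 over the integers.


Try integer roots (divisors of -24). z=2: p(2)=0.
Divide out (z - 2): quotient is z^2 + 7z + 12.
Factor the quadratic: (z + 4)(z + 3)
Result: (z - 2)(z + 4)(z + 3)


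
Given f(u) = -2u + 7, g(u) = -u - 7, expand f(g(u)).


Substitute g(u) into f:
f(g(u)) = -2*(-u - 7) + 7
Expand and combine: 2u + 21


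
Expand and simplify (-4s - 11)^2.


Expand (-4s - 11)^2 by repeated multiplication:
= 16s^2 + 88s + 121


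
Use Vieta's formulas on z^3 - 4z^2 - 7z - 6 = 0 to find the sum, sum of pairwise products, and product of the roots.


Monic cubic z^3+bz^2+cz+d=0: sum=-b, pairwise sum=c, product=-d.
b=-4, c=-7, d=-6
r1+r2+r3 = 4
r1r2+r1r3+r2r3 = -7
r1r2r3 = 6


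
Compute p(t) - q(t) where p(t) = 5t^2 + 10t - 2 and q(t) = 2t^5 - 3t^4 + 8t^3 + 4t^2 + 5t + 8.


Distribute the minus sign:
  (5t^2 + 10t - 2)
- (2t^5 - 3t^4 + 8t^3 + 4t^2 + 5t + 8)
Negate second polynomial: -2t^5 + 3t^4 - 8t^3 - 4t^2 - 5t - 8
Add: -2t^5 + 3t^4 - 8t^3 + t^2 + 5t - 10


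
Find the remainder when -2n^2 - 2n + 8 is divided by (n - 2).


By the Remainder Theorem, the remainder equals p(2):
  -2*(2)^2 = -8
  -2*(2)^1 = -4
  constant: 8
Sum: -8 - 4 + 8 = -4


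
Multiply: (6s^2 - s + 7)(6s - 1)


Distribute each term of the first polynomial:
  (6s^2)(6s - 1) = 36s^3 - 6s^2
  (-s)(6s - 1) = -6s^2 + s
  (7)(6s - 1) = 42s - 7
Sum: 36s^3 - 12s^2 + 43s - 7


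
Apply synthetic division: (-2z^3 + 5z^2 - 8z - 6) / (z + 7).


Synthetic division with c = -7. Coefficients: -2, 5, -8, -6
Bring down -2.
  -2 * -7 = 14; 14 + 5 = 19
  19 * -7 = -133; -133 - 8 = -141
  -141 * -7 = 987; 987 - 6 = 981
Quotient: -2z^2 + 19z - 141, Remainder: 981


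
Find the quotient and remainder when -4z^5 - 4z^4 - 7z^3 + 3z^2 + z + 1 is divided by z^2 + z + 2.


(-4z^5 - 4z^4 - 7z^3 + 3z^2 + z + 1) / (z^2 + z + 2)
Step 1: -4z^3 * (z^2 + z + 2) = -4z^5 - 4z^4 - 8z^3; subtract.
Step 2: 0 * (z^2 + z + 2) = 0; subtract.
Step 3: z * (z^2 + z + 2) = z^3 + z^2 + 2z; subtract.
Step 4: 2 * (z^2 + z + 2) = 2z^2 + 2z + 4; subtract.
Quotient: -4z^3 + z + 2, Remainder: -3z - 3


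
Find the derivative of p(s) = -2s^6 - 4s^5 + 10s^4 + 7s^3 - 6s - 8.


Apply the power rule term by term:
  d/ds(-2s^6) = -12s^5
  d/ds(-4s^5) = -20s^4
  d/ds(10s^4) = 40s^3
  d/ds(7s^3) = 21s^2
  d/ds(-6s) = -6
  d/ds(-8) = 0
p'(s) = -12s^5 - 20s^4 + 40s^3 + 21s^2 - 6


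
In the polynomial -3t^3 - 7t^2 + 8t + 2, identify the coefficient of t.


Read off the coefficient of t: 8


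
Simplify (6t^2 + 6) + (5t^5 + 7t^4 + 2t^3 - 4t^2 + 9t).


Align terms by degree and add:
  6t^2 + 6
+ 5t^5 + 7t^4 + 2t^3 - 4t^2 + 9t
= 5t^5 + 7t^4 + 2t^3 + 2t^2 + 9t + 6


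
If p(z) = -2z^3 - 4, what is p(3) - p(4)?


p(3) = -58
p(4) = -132
p(3) - p(4) = -58 + 132 = 74


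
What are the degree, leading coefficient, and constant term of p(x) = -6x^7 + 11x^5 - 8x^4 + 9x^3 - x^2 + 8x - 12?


Highest power of x is 7, with coefficient -6. Constant term is -12.
Degree = 7, leading coefficient = -6, constant term = -12


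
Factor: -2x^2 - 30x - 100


Roots satisfy r1 + r2 = -b/a = -15 and r1*r2 = c/a = 50.
So r1 = -5, r2 = -10.
-2x^2 - 30x - 100 = -2(x - r1)(x - r2) = -2(x + 5)(x + 10)


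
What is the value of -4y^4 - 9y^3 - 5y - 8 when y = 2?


Using direct substitution:
  -4 * (2)^4 = -64
  -9 * (2)^3 = -72
  0 * (2)^2 = 0
  -5 * (2)^1 = -10
  constant: -8
Sum = -64 - 72 + 0 - 10 - 8 = -154


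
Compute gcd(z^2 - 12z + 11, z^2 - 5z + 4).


Factor each:
  z^2 - 12z + 11 = (z - 1)(z - 11)
  z^2 - 5z + 4 = (z - 1)(z - 4)
Common monic factor: z - 1


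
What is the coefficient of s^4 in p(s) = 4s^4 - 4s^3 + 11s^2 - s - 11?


Read off the coefficient of s^4: 4


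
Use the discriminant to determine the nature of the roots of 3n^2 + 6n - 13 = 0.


D = b^2 - 4ac = (6)^2 - 4(3)(-13) = 36 + 156 = 192
Since D > 0: two distinct irrational roots


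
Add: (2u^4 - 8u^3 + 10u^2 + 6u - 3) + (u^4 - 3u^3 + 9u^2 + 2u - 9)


Align terms by degree and add:
  2u^4 - 8u^3 + 10u^2 + 6u - 3
+ u^4 - 3u^3 + 9u^2 + 2u - 9
= 3u^4 - 11u^3 + 19u^2 + 8u - 12


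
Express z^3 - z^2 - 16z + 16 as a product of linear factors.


Try integer roots (divisors of 16). z=4: p(4)=0.
Divide out (z - 4): quotient is z^2 + 3z - 4.
Factor the quadratic: (z + 4)(z - 1)
Result: (z - 4)(z + 4)(z - 1)


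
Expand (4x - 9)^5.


Expand (4x - 9)^5 by repeated multiplication:
  (4x - 9)^2 = 16x^2 - 72x + 81
  (4x - 9)^3 = 64x^3 - 432x^2 + 972x - 729
  (4x - 9)^4 = 256x^4 - 2304x^3 + 7776x^2 - 11664x + 6561
= 1024x^5 - 11520x^4 + 51840x^3 - 116640x^2 + 131220x - 59049


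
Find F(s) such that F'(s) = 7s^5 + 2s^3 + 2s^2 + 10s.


Reverse power rule on each term:
  ∫ 7s^5 ds = (7/6)s^6
  ∫ 2s^3 ds = (1/2)s^4
  ∫ 2s^2 ds = (2/3)s^3
  ∫ 10s ds = 5s^2
F(s) = (7/6)s^6 + (1/2)s^4 + (2/3)s^3 + 5s^2 + C


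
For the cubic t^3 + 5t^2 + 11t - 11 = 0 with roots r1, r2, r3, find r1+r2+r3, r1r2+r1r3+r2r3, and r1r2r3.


Monic cubic t^3+bt^2+ct+d=0: sum=-b, pairwise sum=c, product=-d.
b=5, c=11, d=-11
r1+r2+r3 = -5
r1r2+r1r3+r2r3 = 11
r1r2r3 = 11


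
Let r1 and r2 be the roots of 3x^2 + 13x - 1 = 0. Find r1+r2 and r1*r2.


For ax^2+bx+c=0: sum = -b/a, product = c/a.
a=3, b=13, c=-1
Sum = -(13)/3 = -13/3
Product = (-1)/3 = -1/3


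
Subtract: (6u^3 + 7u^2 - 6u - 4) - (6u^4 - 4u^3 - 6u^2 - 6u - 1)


Distribute the minus sign:
  (6u^3 + 7u^2 - 6u - 4)
- (6u^4 - 4u^3 - 6u^2 - 6u - 1)
Negate second polynomial: -6u^4 + 4u^3 + 6u^2 + 6u + 1
Add: -6u^4 + 10u^3 + 13u^2 - 3


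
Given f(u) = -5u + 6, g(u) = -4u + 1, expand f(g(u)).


Substitute g(u) into f:
f(g(u)) = -5*(-4u + 1) + 6
Expand and combine: 20u + 1


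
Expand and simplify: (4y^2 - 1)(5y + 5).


Distribute each term of the first polynomial:
  (4y^2)(5y + 5) = 20y^3 + 20y^2
  (-1)(5y + 5) = -5y - 5
Sum: 20y^3 + 20y^2 - 5y - 5


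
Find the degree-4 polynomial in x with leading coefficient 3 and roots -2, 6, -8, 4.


p(x) = 3(x + 2)(x - 6)(x + 8)(x - 4)
Expand: 3x^4 - 180x^2 + 240x + 1152


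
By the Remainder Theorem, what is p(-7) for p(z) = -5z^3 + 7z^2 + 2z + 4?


By the Remainder Theorem, the remainder equals p(-7):
  -5*(-7)^3 = 1715
  7*(-7)^2 = 343
  2*(-7)^1 = -14
  constant: 4
Sum: 1715 + 343 - 14 + 4 = 2048


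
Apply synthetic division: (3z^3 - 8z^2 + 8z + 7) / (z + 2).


Synthetic division with c = -2. Coefficients: 3, -8, 8, 7
Bring down 3.
  3 * -2 = -6; -6 - 8 = -14
  -14 * -2 = 28; 28 + 8 = 36
  36 * -2 = -72; -72 + 7 = -65
Quotient: 3z^2 - 14z + 36, Remainder: -65


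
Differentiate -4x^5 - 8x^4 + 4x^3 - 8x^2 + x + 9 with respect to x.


Apply the power rule term by term:
  d/dx(-4x^5) = -20x^4
  d/dx(-8x^4) = -32x^3
  d/dx(4x^3) = 12x^2
  d/dx(-8x^2) = -16x
  d/dx(x) = 1
  d/dx(9) = 0
p'(x) = -20x^4 - 32x^3 + 12x^2 - 16x + 1


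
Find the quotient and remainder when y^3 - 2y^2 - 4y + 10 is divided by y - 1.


(y^3 - 2y^2 - 4y + 10) / (y - 1)
Step 1: y^2 * (y - 1) = y^3 - y^2; subtract.
Step 2: -y * (y - 1) = -y^2 + y; subtract.
Step 3: -5 * (y - 1) = -5y + 5; subtract.
Quotient: y^2 - y - 5, Remainder: 5


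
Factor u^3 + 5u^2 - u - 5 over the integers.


Try integer roots (divisors of -5). u=1: p(1)=0.
Divide out (u - 1): quotient is u^2 + 6u + 5.
Factor the quadratic: (u + 5)(u + 1)
Result: (u - 1)(u + 5)(u + 1)


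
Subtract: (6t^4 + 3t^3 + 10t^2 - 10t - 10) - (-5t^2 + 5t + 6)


Distribute the minus sign:
  (6t^4 + 3t^3 + 10t^2 - 10t - 10)
- (-5t^2 + 5t + 6)
Negate second polynomial: 5t^2 - 5t - 6
Add: 6t^4 + 3t^3 + 15t^2 - 15t - 16


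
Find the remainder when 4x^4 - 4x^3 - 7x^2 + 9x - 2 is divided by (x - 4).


By the Remainder Theorem, the remainder equals p(4):
  4*(4)^4 = 1024
  -4*(4)^3 = -256
  -7*(4)^2 = -112
  9*(4)^1 = 36
  constant: -2
Sum: 1024 - 256 - 112 + 36 - 2 = 690


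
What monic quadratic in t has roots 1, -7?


p(t) = (t - 1)(t + 7)
Expand: t^2 + 6t - 7


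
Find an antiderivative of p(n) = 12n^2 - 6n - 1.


Reverse power rule on each term:
  ∫ 12n^2 dn = 4n^3
  ∫ -6n dn = -3n^2
  ∫ -1 dn = -n
F(n) = 4n^3 - 3n^2 - n + C


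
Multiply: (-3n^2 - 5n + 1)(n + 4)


Distribute each term of the first polynomial:
  (-3n^2)(n + 4) = -3n^3 - 12n^2
  (-5n)(n + 4) = -5n^2 - 20n
  (1)(n + 4) = n + 4
Sum: -3n^3 - 17n^2 - 19n + 4


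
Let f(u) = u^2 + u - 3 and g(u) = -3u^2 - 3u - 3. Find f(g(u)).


Substitute g(u) into f:
f(g(u)) = 1*(-3u^2 - 3u - 3)^2 + 1*(-3u^2 - 3u - 3) + (-3)
(-3u^2 - 3u - 3)^2 = 9u^4 + 18u^3 + 27u^2 + 18u + 9
Expand and combine: 9u^4 + 18u^3 + 24u^2 + 15u + 3


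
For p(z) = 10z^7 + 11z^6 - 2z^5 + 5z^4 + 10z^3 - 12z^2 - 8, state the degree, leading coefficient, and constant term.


Highest power of z is 7, with coefficient 10. Constant term is -8.
Degree = 7, leading coefficient = 10, constant term = -8


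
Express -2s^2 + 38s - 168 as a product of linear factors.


Roots satisfy r1 + r2 = -b/a = 19 and r1*r2 = c/a = 84.
So r1 = 12, r2 = 7.
-2s^2 + 38s - 168 = -2(s - r1)(s - r2) = -2(s - 12)(s - 7)


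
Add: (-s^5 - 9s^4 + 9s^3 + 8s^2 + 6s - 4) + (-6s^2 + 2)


Align terms by degree and add:
  -s^5 - 9s^4 + 9s^3 + 8s^2 + 6s - 4
  -6s^2 + 2
= -s^5 - 9s^4 + 9s^3 + 2s^2 + 6s - 2
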